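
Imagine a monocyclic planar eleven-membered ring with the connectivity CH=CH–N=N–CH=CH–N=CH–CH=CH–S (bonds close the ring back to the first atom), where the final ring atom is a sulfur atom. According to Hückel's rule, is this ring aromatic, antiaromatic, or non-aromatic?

The p orbitals form a continuous loop: every atom in a ring double bond is sp² and brings one electron to the p orbital; each sp² =N– keeps its lone pair in-plane and puts one electron into the π system; the sulfur donates one lone pair from its p orbital. The ring is fully conjugated.
Adding the contributions, 5 × 2 = 10 from the double-bond units + 2 from the S atom = 12.
A 4n π count (12, n = 3) in a planar conjugated ring means antiaromatic.

Antiaromatic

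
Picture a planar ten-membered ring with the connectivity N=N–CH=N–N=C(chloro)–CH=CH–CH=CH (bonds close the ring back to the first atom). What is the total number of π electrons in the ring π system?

10

Check conjugation: each doubly-bonded ring atom is sp² with one p-orbital electron; each =N– nitrogen is pyridine-type (lone pair in the sp² plane, one electron in the p orbital) — every position has a p orbital, so the cyclic π system is continuous.
Counting π electrons: 5 × 2 = 10 from the 5 double-bond units.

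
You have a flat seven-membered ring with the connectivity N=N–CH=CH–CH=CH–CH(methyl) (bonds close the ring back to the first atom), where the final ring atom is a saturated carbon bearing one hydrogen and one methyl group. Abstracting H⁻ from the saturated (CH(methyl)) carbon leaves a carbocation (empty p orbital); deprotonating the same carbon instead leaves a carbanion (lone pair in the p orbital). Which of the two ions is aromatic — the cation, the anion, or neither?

Once that carbon is sp², every ring atom has a p orbital and both ions are fully conjugated.
Cation: 3 × 2 + 0 = 6 π electrons → 4(1)+2, aromatic.
Anion: 3 × 2 + 2 = 8 π electrons → 4(2), antiaromatic.

The cation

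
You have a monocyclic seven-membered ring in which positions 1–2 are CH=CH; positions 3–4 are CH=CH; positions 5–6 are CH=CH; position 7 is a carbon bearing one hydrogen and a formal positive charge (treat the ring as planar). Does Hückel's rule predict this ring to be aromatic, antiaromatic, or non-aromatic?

Aromatic

The p orbitals form a continuous loop: every atom in a ring double bond is sp² and brings one electron to the p orbital; the carbocation has an empty p orbital. The ring is fully conjugated.
π-electron count: 3 × 2 = 6 from the double-bond units + 0 from the CH(+) atom = 6.
Since 6 = 4·1 + 2, the ring meets the 4n+2 criterion.
This is the tropylium cation.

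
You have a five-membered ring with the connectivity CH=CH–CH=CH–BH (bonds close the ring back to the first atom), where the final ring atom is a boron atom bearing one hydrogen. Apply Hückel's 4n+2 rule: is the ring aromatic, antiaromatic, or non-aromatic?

The p orbitals form a continuous loop: every atom in a ring double bond is sp² and brings one electron to the p orbital; the boron has an empty p orbital. The ring is fully conjugated.
Adding the contributions, 2 × 2 = 4 from the double-bond units + 0 from the BH atom = 4.
4 = 4(1); a planar, fully conjugated 4n system is antiaromatic.
(This ring is borole.)

Antiaromatic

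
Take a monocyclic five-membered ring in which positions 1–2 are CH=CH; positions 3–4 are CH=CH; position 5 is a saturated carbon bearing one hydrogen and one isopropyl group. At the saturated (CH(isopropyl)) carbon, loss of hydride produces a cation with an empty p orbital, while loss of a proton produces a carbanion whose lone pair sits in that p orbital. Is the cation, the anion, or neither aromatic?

Both ions have a continuous loop of p orbitals — each ring atom is sp².
Cation: 2 × 2 + 0 = 4 π electrons → 4(1), antiaromatic.
Anion: 2 × 2 + 2 = 6 π electrons → 4(1)+2, aromatic.

The anion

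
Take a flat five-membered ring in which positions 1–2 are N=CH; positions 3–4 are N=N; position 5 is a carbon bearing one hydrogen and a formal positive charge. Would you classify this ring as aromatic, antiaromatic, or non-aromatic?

Every ring atom contributes a p orbital perpendicular to the ring (each doubly-bonded ring atom is sp² with one p-orbital electron; each =N– nitrogen is pyridine-type (lone pair in the sp² plane, one electron in the p orbital); the carbocation has an empty p orbital), so the π system is cyclic and fully conjugated.
Adding the contributions, 2 × 2 = 4 from the double-bond units + 0 from the CH(+) atom = 4.
4 = 4(1); a planar, fully conjugated 4n system is antiaromatic.

Antiaromatic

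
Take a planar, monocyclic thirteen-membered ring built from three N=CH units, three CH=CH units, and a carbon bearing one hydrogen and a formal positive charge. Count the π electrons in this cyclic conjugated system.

All ring atoms are sp² and supply a p orbital to the ring (the double-bond atoms are sp², each contributing one p electron; each =N– nitrogen is pyridine-type (lone pair in the sp² plane, one electron in the p orbital); the carbocation has an empty p orbital); the conjugation is uninterrupted.
Tallying contributions gives 6 × 2 = 12 from the double-bond units + 0 from the CH(+) atom = 12.

12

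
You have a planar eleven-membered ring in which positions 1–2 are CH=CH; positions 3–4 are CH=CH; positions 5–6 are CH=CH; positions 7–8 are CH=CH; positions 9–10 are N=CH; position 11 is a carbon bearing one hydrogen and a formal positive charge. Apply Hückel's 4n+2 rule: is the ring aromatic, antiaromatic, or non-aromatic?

Every ring atom contributes a p orbital perpendicular to the ring (each doubly-bonded ring atom is sp² with one p-orbital electron; the doubly-bonded nitrogens are pyridine-type — their lone pairs lie in the ring plane, leaving one electron in the p orbital; the carbocation has an empty p orbital), so the π system is cyclic and fully conjugated.
π-electron count: 5 × 2 = 10 from the double-bond units + 0 from the CH(+) atom = 10.
Since 10 = 4·2 + 2, the ring meets the 4n+2 criterion.

Aromatic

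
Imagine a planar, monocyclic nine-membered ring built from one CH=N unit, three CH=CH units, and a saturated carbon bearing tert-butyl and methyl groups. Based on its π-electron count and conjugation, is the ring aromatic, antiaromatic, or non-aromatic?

The C(tert-butyl)(methyl) carbon is saturated: that saturated carbon is sp³ and has no p orbital in the ring π system. Conjugation is not continuous around the ring.
Without a continuous loop of overlapping p orbitals the Hückel electron count never comes into play.

Non-aromatic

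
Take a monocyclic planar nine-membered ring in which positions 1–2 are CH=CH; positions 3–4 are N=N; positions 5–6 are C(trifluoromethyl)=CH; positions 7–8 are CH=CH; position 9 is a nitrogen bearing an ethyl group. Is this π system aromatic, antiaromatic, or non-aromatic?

Every ring atom contributes a p orbital perpendicular to the ring (every atom in a ring double bond is sp² and brings one electron to the p orbital; each =N– nitrogen is pyridine-type (lone pair in the sp² plane, one electron in the p orbital); the pyrrole-type nitrogen donates its lone pair from the p orbital), so the π system is cyclic and fully conjugated.
Tallying contributions gives 4 × 2 = 8 from the double-bond units + 2 from the N(ethyl) atom = 10.
That gives a 4n+2 count (10, n = 2).

Aromatic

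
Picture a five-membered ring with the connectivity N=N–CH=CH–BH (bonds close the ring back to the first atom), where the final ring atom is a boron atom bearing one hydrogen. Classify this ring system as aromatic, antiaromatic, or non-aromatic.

Antiaromatic

Check conjugation: the double-bond atoms are sp², each contributing one p electron; each sp² =N– keeps its lone pair in-plane and puts one electron into the π system; the boron has an empty p orbital — every position has a p orbital, so the cyclic π system is continuous.
π-electron count: 2 × 2 = 4 from the double-bond units + 0 from the BH atom = 4.
4 is a 4n count (n = 1), so the planar conjugated ring is antiaromatic.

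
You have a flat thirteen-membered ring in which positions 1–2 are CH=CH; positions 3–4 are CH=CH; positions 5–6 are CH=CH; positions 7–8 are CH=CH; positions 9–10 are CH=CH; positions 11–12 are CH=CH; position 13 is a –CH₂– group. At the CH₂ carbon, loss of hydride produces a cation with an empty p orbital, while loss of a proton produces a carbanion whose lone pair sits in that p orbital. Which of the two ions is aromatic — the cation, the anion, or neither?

The anion

In both ions every ring atom is sp² and contributes a p orbital, so both rings are fully conjugated.
Cation: 6 × 2 + 0 = 12 π electrons → 4(3), antiaromatic.
Anion: 6 × 2 + 2 = 14 π electrons → 4(3)+2, aromatic.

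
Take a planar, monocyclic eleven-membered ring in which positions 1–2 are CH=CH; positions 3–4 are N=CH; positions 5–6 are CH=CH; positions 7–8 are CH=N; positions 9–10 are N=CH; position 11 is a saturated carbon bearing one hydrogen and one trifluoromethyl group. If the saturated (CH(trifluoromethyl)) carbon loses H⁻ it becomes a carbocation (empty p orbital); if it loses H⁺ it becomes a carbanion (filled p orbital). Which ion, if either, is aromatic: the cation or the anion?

The cation

In either ion the ring is fully conjugated: every atom, including the new sp² carbon, supplies a p orbital.
Cation: 5 × 2 + 0 = 10 π electrons → 4(2)+2, aromatic.
Anion: 5 × 2 + 2 = 12 π electrons → 4(3), antiaromatic.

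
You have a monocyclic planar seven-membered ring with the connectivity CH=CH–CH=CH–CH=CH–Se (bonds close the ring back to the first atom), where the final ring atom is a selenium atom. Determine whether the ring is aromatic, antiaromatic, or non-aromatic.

All ring atoms are sp² and supply a p orbital to the ring (each doubly-bonded ring atom is sp² with one p-orbital electron; the selenium donates one lone pair from its p orbital); the conjugation is uninterrupted.
π-electron count: 3 × 2 = 6 from the double-bond units + 2 from the Se atom = 8.
A 4n π count (8, n = 2) in a planar conjugated ring means antiaromatic.

Antiaromatic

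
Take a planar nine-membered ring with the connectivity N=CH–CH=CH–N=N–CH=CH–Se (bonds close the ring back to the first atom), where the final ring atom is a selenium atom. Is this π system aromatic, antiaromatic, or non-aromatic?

Aromatic

Check conjugation: each doubly-bonded ring atom is sp² with one p-orbital electron; the doubly-bonded nitrogens are pyridine-type — their lone pairs lie in the ring plane, leaving one electron in the p orbital; the selenium donates one lone pair from its p orbital — every position has a p orbital, so the cyclic π system is continuous.
Counting π electrons: 4 × 2 = 8 from the double-bond units + 2 from the Se atom = 10.
Since 10 = 4·2 + 2, the ring meets the 4n+2 criterion.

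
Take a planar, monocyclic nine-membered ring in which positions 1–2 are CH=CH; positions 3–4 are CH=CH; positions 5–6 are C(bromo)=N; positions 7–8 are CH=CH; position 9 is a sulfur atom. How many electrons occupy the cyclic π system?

10

All ring atoms are sp² and supply a p orbital to the ring (every atom in a ring double bond is sp² and brings one electron to the p orbital; the doubly-bonded nitrogens are pyridine-type — their lone pairs lie in the ring plane, leaving one electron in the p orbital; the sulfur donates one lone pair from its p orbital); the conjugation is uninterrupted.
Tallying contributions gives 4 × 2 = 8 from the double-bond units + 2 from the S atom = 10.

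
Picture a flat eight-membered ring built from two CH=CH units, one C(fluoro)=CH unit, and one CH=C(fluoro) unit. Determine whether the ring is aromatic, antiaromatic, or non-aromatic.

Antiaromatic

Every ring atom contributes a p orbital perpendicular to the ring (every atom in a ring double bond is sp² and brings one electron to the p orbital), so the π system is cyclic and fully conjugated.
Tallying contributions gives 4 × 2 = 8 from the 4 double-bond units.
With 8 = 4·2 π electrons, Hückel's rule classifies the planar ring as antiaromatic.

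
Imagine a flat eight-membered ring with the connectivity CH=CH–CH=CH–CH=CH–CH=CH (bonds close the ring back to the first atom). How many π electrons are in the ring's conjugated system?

8

All ring atoms are sp² and supply a p orbital to the ring (the double-bond atoms are sp², each contributing one p electron); the conjugation is uninterrupted.
π-electron count: 4 × 2 = 8 from the 4 double-bond units.
This is cyclooctatetraene.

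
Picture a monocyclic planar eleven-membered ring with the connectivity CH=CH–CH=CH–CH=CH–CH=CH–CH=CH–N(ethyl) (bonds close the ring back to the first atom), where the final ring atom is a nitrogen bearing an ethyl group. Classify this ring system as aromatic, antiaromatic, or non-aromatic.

Antiaromatic

The p orbitals form a continuous loop: each doubly-bonded ring atom is sp² with one p-orbital electron; the pyrrole-type nitrogen donates its lone pair from the p orbital. The ring is fully conjugated.
Adding the contributions, 5 × 2 = 10 from the double-bond units + 2 from the N(ethyl) atom = 12.
A 4n π count (12, n = 3) in a planar conjugated ring means antiaromatic.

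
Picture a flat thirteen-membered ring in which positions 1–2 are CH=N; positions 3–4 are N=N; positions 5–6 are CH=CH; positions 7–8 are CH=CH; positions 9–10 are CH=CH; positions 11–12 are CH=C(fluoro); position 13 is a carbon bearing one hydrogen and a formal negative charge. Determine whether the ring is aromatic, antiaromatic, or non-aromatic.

All ring atoms are sp² and supply a p orbital to the ring (every atom in a ring double bond is sp² and brings one electron to the p orbital; each =N– nitrogen is pyridine-type (lone pair in the sp² plane, one electron in the p orbital); the carbanion's lone pair occupies the p orbital); the conjugation is uninterrupted.
π-electron count: 6 × 2 = 12 from the double-bond units + 2 from the CH(-) atom = 14.
14 = 4(3) + 2, which satisfies Hückel's 4n+2 rule.

Aromatic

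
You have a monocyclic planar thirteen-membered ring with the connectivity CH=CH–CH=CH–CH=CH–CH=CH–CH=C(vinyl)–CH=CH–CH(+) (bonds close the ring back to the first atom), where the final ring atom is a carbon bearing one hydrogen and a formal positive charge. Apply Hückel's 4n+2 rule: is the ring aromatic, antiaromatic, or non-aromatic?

Antiaromatic

All ring atoms are sp² and supply a p orbital to the ring (the double-bond atoms are sp², each contributing one p electron; the carbocation has an empty p orbital); the conjugation is uninterrupted.
Adding the contributions, 6 × 2 = 12 from the double-bond units + 0 from the CH(+) atom = 12.
With 12 = 4·3 π electrons, Hückel's rule classifies the planar ring as antiaromatic.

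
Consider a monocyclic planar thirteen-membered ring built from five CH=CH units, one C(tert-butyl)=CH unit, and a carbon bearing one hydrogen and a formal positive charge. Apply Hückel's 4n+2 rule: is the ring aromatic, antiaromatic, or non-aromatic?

Antiaromatic

The p orbitals form a continuous loop: the double-bond atoms are sp², each contributing one p electron; the carbocation has an empty p orbital. The ring is fully conjugated.
Tallying contributions gives 6 × 2 = 12 from the double-bond units + 0 from the CH(+) atom = 12.
12 = 4(3); a planar, fully conjugated 4n system is antiaromatic.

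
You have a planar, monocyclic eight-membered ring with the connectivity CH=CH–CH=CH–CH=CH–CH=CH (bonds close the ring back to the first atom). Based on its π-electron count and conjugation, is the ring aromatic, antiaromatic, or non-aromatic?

Antiaromatic

All ring atoms are sp² and supply a p orbital to the ring (the double-bond atoms are sp², each contributing one p electron); the conjugation is uninterrupted.
Tallying contributions gives 4 × 2 = 8 from the 4 double-bond units.
8 is a 4n count (n = 2), so the planar conjugated ring is antiaromatic.
(The species described is cyclooctatetraene.)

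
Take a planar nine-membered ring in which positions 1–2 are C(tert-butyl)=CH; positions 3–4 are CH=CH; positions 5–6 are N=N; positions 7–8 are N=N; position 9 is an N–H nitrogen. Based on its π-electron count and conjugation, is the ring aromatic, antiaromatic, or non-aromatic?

The p orbitals form a continuous loop: each doubly-bonded ring atom is sp² with one p-orbital electron; each sp² =N– keeps its lone pair in-plane and puts one electron into the π system; the pyrrole-type nitrogen donates its lone pair from the p orbital. The ring is fully conjugated.
Adding the contributions, 4 × 2 = 8 from the double-bond units + 2 from the NH atom = 10.
That gives a 4n+2 count (10, n = 2).

Aromatic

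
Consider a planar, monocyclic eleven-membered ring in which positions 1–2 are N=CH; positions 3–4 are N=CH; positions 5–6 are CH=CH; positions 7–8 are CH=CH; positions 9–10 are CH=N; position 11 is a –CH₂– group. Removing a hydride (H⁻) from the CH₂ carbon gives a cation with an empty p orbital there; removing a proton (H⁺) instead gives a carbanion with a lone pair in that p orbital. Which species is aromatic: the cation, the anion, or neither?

In either ion the ring is fully conjugated: every atom, including the new sp² carbon, supplies a p orbital.
Cation: 5 × 2 + 0 = 10 π electrons → 4(2)+2, aromatic.
Anion: 5 × 2 + 2 = 12 π electrons → 4(3), antiaromatic.

The cation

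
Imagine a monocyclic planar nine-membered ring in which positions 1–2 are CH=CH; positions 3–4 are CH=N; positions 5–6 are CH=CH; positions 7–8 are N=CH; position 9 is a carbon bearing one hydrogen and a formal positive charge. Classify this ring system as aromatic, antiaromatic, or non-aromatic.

Antiaromatic

Check conjugation: every atom in a ring double bond is sp² and brings one electron to the p orbital; each sp² =N– keeps its lone pair in-plane and puts one electron into the π system; the carbocation has an empty p orbital — every position has a p orbital, so the cyclic π system is continuous.
Adding the contributions, 4 × 2 = 8 from the double-bond units + 0 from the CH(+) atom = 8.
8 = 4(2); a planar, fully conjugated 4n system is antiaromatic.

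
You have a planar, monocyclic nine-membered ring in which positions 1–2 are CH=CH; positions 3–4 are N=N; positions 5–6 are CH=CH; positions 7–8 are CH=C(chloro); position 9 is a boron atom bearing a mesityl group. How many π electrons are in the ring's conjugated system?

The p orbitals form a continuous loop: every atom in a ring double bond is sp² and brings one electron to the p orbital; the doubly-bonded nitrogens are pyridine-type — their lone pairs lie in the ring plane, leaving one electron in the p orbital; the boron has an empty p orbital. The ring is fully conjugated.
Tallying contributions gives 4 × 2 = 8 from the double-bond units + 0 from the B(mesityl) atom = 8.

8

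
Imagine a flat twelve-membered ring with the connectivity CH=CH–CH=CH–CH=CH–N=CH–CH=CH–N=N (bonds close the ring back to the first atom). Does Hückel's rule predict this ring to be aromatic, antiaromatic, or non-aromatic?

Antiaromatic

The p orbitals form a continuous loop: each doubly-bonded ring atom is sp² with one p-orbital electron; the doubly-bonded nitrogens are pyridine-type — their lone pairs lie in the ring plane, leaving one electron in the p orbital. The ring is fully conjugated.
Adding the contributions, 6 × 2 = 12 from the 6 double-bond units.
12 = 4(3); a planar, fully conjugated 4n system is antiaromatic.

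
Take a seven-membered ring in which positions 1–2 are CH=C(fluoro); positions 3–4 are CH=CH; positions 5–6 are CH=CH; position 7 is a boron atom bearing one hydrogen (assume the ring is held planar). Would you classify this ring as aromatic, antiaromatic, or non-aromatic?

Check conjugation: every atom in a ring double bond is sp² and brings one electron to the p orbital; the boron has an empty p orbital — every position has a p orbital, so the cyclic π system is continuous.
π-electron count: 3 × 2 = 6 from the double-bond units + 0 from the BH atom = 6.
With 6 π electrons (n = 1), the Hückel 4n+2 condition holds.

Aromatic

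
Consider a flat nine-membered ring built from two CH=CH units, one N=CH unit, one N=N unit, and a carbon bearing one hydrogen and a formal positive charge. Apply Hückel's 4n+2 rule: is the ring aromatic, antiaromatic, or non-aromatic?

Every ring atom contributes a p orbital perpendicular to the ring (each doubly-bonded ring atom is sp² with one p-orbital electron; the doubly-bonded nitrogens are pyridine-type — their lone pairs lie in the ring plane, leaving one electron in the p orbital; the carbocation has an empty p orbital), so the π system is cyclic and fully conjugated.
Adding the contributions, 4 × 2 = 8 from the double-bond units + 0 from the CH(+) atom = 8.
8 is a 4n count (n = 2), so the planar conjugated ring is antiaromatic.

Antiaromatic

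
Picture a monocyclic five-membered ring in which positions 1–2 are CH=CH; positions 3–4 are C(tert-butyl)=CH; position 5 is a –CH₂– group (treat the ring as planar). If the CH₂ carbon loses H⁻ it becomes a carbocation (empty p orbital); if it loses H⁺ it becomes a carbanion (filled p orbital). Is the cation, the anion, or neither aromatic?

In both ions every ring atom is sp² and contributes a p orbital, so both rings are fully conjugated.
Cation: 2 × 2 + 0 = 4 π electrons → 4(1), antiaromatic.
Anion: 2 × 2 + 2 = 6 π electrons → 4(1)+2, aromatic.

The anion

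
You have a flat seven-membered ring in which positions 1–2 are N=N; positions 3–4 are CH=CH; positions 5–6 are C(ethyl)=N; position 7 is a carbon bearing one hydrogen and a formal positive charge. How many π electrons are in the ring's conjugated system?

Every ring atom contributes a p orbital perpendicular to the ring (every atom in a ring double bond is sp² and brings one electron to the p orbital; each sp² =N– keeps its lone pair in-plane and puts one electron into the π system; the carbocation has an empty p orbital), so the π system is cyclic and fully conjugated.
Adding the contributions, 3 × 2 = 6 from the double-bond units + 0 from the CH(+) atom = 6.

6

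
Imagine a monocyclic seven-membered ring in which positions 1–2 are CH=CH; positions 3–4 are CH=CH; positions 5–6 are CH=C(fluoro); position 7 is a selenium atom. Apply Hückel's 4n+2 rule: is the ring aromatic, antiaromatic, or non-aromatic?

Every ring atom contributes a p orbital perpendicular to the ring (each doubly-bonded ring atom is sp² with one p-orbital electron; the selenium donates one lone pair from its p orbital), so the π system is cyclic and fully conjugated.
π-electron count: 3 × 2 = 6 from the double-bond units + 2 from the Se atom = 8.
A 4n π count (8, n = 2) in a planar conjugated ring means antiaromatic.

Antiaromatic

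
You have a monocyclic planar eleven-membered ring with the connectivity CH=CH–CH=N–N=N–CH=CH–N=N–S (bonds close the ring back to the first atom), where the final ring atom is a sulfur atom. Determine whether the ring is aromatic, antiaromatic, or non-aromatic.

Every ring atom contributes a p orbital perpendicular to the ring (each doubly-bonded ring atom is sp² with one p-orbital electron; each sp² =N– keeps its lone pair in-plane and puts one electron into the π system; the sulfur donates one lone pair from its p orbital), so the π system is cyclic and fully conjugated.
Tallying contributions gives 5 × 2 = 10 from the double-bond units + 2 from the S atom = 12.
A 4n π count (12, n = 3) in a planar conjugated ring means antiaromatic.

Antiaromatic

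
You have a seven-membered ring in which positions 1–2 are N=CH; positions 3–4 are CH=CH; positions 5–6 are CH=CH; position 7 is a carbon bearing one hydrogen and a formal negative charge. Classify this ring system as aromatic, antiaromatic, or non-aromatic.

Antiaromatic

The p orbitals form a continuous loop: every atom in a ring double bond is sp² and brings one electron to the p orbital; each sp² =N– keeps its lone pair in-plane and puts one electron into the π system; the carbanion's lone pair occupies the p orbital. The ring is fully conjugated.
π-electron count: 3 × 2 = 6 from the double-bond units + 2 from the CH(-) atom = 8.
8 = 4(2); a planar, fully conjugated 4n system is antiaromatic.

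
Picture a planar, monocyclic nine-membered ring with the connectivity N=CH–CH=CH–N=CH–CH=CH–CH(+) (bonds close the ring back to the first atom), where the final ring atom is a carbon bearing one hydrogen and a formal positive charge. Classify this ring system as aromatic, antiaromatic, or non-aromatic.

Antiaromatic

The p orbitals form a continuous loop: every atom in a ring double bond is sp² and brings one electron to the p orbital; each =N– nitrogen is pyridine-type (lone pair in the sp² plane, one electron in the p orbital); the carbocation has an empty p orbital. The ring is fully conjugated.
Counting π electrons: 4 × 2 = 8 from the double-bond units + 0 from the CH(+) atom = 8.
A 4n π count (8, n = 2) in a planar conjugated ring means antiaromatic.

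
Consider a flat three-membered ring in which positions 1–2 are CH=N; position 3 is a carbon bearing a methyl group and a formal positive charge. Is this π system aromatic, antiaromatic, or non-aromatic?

Every ring atom contributes a p orbital perpendicular to the ring (each doubly-bonded ring atom is sp² with one p-orbital electron; each sp² =N– keeps its lone pair in-plane and puts one electron into the π system; the carbocation has an empty p orbital), so the π system is cyclic and fully conjugated.
Counting π electrons: 1 × 2 = 2 from the double-bond unit + 0 from the C(methyl)(+) atom = 2.
Since 2 = 4·0 + 2, the ring meets the 4n+2 criterion.

Aromatic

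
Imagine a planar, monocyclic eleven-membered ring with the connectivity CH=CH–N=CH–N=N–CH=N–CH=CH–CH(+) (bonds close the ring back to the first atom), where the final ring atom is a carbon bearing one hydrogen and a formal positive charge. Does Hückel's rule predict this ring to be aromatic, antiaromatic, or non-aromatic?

Aromatic

Every ring atom contributes a p orbital perpendicular to the ring (the double-bond atoms are sp², each contributing one p electron; each sp² =N– keeps its lone pair in-plane and puts one electron into the π system; the carbocation has an empty p orbital), so the π system is cyclic and fully conjugated.
Tallying contributions gives 5 × 2 = 10 from the double-bond units + 0 from the CH(+) atom = 10.
That gives a 4n+2 count (10, n = 2).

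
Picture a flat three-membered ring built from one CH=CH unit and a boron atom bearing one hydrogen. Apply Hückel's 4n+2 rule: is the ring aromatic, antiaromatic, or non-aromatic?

Aromatic

The p orbitals form a continuous loop: every atom in a ring double bond is sp² and brings one electron to the p orbital; the boron has an empty p orbital. The ring is fully conjugated.
Counting π electrons: 1 × 2 = 2 from the double-bond unit + 0 from the BH atom = 2.
That gives a 4n+2 count (2, n = 0).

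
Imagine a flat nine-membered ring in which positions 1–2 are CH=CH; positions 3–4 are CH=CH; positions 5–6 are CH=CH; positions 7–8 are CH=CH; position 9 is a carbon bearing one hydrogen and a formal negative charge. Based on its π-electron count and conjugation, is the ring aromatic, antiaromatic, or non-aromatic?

Aromatic

All ring atoms are sp² and supply a p orbital to the ring (the double-bond atoms are sp², each contributing one p electron; the carbanion's lone pair occupies the p orbital); the conjugation is uninterrupted.
π-electron count: 4 × 2 = 8 from the double-bond units + 2 from the CH(-) atom = 10.
With 10 π electrons (n = 2), the Hückel 4n+2 condition holds.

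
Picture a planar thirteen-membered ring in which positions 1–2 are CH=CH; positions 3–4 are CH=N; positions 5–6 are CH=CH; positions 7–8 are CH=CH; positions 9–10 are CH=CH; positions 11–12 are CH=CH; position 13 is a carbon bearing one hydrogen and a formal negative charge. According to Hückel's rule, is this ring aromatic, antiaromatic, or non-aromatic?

Aromatic

Check conjugation: the double-bond atoms are sp², each contributing one p electron; each sp² =N– keeps its lone pair in-plane and puts one electron into the π system; the carbanion's lone pair occupies the p orbital — every position has a p orbital, so the cyclic π system is continuous.
Counting π electrons: 6 × 2 = 12 from the double-bond units + 2 from the CH(-) atom = 14.
With 14 π electrons (n = 3), the Hückel 4n+2 condition holds.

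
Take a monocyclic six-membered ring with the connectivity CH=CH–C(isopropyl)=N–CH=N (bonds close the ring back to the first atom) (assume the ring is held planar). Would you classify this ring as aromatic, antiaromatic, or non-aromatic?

Aromatic

Every ring atom contributes a p orbital perpendicular to the ring (every atom in a ring double bond is sp² and brings one electron to the p orbital; each =N– nitrogen is pyridine-type (lone pair in the sp² plane, one electron in the p orbital)), so the π system is cyclic and fully conjugated.
Tallying contributions gives 3 × 2 = 6 from the 3 double-bond units.
That gives a 4n+2 count (6, n = 1).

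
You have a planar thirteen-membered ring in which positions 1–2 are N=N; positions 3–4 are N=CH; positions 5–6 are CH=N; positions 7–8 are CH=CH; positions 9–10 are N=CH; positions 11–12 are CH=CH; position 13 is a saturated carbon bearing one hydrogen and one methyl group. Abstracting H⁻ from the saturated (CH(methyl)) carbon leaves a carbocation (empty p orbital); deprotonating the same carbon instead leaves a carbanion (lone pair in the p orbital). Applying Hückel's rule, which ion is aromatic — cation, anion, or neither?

The anion

Once that carbon is sp², every ring atom has a p orbital and both ions are fully conjugated.
Cation: 6 × 2 + 0 = 12 π electrons → 4(3), antiaromatic.
Anion: 6 × 2 + 2 = 14 π electrons → 4(3)+2, aromatic.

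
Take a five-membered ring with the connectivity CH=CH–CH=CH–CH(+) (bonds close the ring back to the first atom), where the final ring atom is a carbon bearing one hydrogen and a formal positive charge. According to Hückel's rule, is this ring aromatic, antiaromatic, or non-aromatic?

Check conjugation: each doubly-bonded ring atom is sp² with one p-orbital electron; the carbocation has an empty p orbital — every position has a p orbital, so the cyclic π system is continuous.
Tallying contributions gives 2 × 2 = 4 from the double-bond units + 0 from the CH(+) atom = 4.
4 is a 4n count (n = 1), so the planar conjugated ring is antiaromatic.
(The species described is the cyclopentadienyl cation.)

Antiaromatic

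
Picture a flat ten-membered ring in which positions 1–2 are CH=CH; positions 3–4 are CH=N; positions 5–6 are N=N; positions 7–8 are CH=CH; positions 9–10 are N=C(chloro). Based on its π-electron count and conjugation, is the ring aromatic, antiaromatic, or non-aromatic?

Aromatic

Check conjugation: each doubly-bonded ring atom is sp² with one p-orbital electron; the doubly-bonded nitrogens are pyridine-type — their lone pairs lie in the ring plane, leaving one electron in the p orbital — every position has a p orbital, so the cyclic π system is continuous.
Counting π electrons: 5 × 2 = 10 from the 5 double-bond units.
Since 10 = 4·2 + 2, the ring meets the 4n+2 criterion.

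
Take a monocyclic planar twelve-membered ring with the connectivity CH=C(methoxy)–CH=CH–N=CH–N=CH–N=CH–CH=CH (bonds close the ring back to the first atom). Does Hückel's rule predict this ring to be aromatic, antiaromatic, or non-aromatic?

Antiaromatic

Every ring atom contributes a p orbital perpendicular to the ring (each doubly-bonded ring atom is sp² with one p-orbital electron; each =N– nitrogen is pyridine-type (lone pair in the sp² plane, one electron in the p orbital)), so the π system is cyclic and fully conjugated.
Tallying contributions gives 6 × 2 = 12 from the 6 double-bond units.
A 4n π count (12, n = 3) in a planar conjugated ring means antiaromatic.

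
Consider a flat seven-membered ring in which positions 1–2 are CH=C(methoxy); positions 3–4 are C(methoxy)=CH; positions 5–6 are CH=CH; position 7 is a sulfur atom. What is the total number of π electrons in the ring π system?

8

Check conjugation: each doubly-bonded ring atom is sp² with one p-orbital electron; the sulfur donates one lone pair from its p orbital — every position has a p orbital, so the cyclic π system is continuous.
Adding the contributions, 3 × 2 = 6 from the double-bond units + 2 from the S atom = 8.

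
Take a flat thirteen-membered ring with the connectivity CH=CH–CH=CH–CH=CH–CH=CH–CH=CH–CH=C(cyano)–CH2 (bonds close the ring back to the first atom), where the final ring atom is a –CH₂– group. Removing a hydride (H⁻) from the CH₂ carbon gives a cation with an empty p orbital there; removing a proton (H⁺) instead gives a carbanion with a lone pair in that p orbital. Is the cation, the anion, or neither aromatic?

In both ions every ring atom is sp² and contributes a p orbital, so both rings are fully conjugated.
Cation: 6 × 2 + 0 = 12 π electrons → 4(3), antiaromatic.
Anion: 6 × 2 + 2 = 14 π electrons → 4(3)+2, aromatic.

The anion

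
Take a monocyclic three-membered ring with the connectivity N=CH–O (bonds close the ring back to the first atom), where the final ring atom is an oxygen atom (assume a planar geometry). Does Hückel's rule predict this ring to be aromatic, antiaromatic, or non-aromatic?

Every ring atom contributes a p orbital perpendicular to the ring (the double-bond atoms are sp², each contributing one p electron; the doubly-bonded nitrogens are pyridine-type — their lone pairs lie in the ring plane, leaving one electron in the p orbital; the oxygen donates one lone pair from its p orbital), so the π system is cyclic and fully conjugated.
Tallying contributions gives 1 × 2 = 2 from the double-bond unit + 2 from the O atom = 4.
4 is a 4n count (n = 1), so the planar conjugated ring is antiaromatic.

Antiaromatic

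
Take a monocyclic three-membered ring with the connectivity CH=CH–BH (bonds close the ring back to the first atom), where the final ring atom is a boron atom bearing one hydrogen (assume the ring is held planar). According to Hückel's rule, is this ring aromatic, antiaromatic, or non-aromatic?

Every ring atom contributes a p orbital perpendicular to the ring (the double-bond atoms are sp², each contributing one p electron; the boron has an empty p orbital), so the π system is cyclic and fully conjugated.
Tallying contributions gives 1 × 2 = 2 from the double-bond unit + 0 from the BH atom = 2.
Since 2 = 4·0 + 2, the ring meets the 4n+2 criterion.

Aromatic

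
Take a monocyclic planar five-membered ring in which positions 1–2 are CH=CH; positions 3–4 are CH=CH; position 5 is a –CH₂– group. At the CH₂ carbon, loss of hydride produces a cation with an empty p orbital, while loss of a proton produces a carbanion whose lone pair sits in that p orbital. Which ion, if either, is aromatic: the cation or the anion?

The anion

In either ion the ring is fully conjugated: every atom, including the new sp² carbon, supplies a p orbital.
Cation: 2 × 2 + 0 = 4 π electrons → 4(1), antiaromatic.
Anion: 2 × 2 + 2 = 6 π electrons → 4(1)+2, aromatic.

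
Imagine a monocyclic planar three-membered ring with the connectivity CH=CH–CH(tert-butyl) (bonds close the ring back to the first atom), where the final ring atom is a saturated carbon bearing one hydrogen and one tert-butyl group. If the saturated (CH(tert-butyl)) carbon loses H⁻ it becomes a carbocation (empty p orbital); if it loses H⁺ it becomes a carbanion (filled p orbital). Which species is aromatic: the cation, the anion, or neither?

The cation

In either ion the ring is fully conjugated: every atom, including the new sp² carbon, supplies a p orbital.
Cation: 1 × 2 + 0 = 2 π electrons → 4(0)+2, aromatic.
Anion: 1 × 2 + 2 = 4 π electrons → 4(1), antiaromatic.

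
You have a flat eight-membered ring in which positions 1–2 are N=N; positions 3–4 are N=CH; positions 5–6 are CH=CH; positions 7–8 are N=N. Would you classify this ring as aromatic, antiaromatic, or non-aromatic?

The p orbitals form a continuous loop: each doubly-bonded ring atom is sp² with one p-orbital electron; each sp² =N– keeps its lone pair in-plane and puts one electron into the π system. The ring is fully conjugated.
Counting π electrons: 4 × 2 = 8 from the 4 double-bond units.
8 = 4(2); a planar, fully conjugated 4n system is antiaromatic.

Antiaromatic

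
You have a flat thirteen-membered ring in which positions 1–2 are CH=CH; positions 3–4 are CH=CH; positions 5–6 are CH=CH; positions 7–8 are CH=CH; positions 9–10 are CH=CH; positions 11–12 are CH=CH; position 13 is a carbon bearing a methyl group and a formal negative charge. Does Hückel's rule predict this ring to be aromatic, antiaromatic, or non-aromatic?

Check conjugation: the double-bond atoms are sp², each contributing one p electron; the carbanion's lone pair occupies the p orbital — every position has a p orbital, so the cyclic π system is continuous.
π-electron count: 6 × 2 = 12 from the double-bond units + 2 from the C(methyl)(-) atom = 14.
Since 14 = 4·3 + 2, the ring meets the 4n+2 criterion.

Aromatic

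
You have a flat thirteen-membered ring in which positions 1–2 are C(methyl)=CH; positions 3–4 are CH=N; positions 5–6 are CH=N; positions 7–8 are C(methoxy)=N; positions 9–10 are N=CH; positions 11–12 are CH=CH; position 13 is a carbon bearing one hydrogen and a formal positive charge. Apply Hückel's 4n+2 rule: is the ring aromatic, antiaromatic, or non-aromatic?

Every ring atom contributes a p orbital perpendicular to the ring (every atom in a ring double bond is sp² and brings one electron to the p orbital; each =N– nitrogen is pyridine-type (lone pair in the sp² plane, one electron in the p orbital); the carbocation has an empty p orbital), so the π system is cyclic and fully conjugated.
Counting π electrons: 6 × 2 = 12 from the double-bond units + 0 from the CH(+) atom = 12.
12 is a 4n count (n = 3), so the planar conjugated ring is antiaromatic.

Antiaromatic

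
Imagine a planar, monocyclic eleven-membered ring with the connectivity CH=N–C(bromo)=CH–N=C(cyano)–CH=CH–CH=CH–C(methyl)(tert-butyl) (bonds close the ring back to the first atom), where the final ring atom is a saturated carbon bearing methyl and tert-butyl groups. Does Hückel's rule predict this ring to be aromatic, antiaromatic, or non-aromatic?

Non-aromatic

Because that saturated carbon is sp³ and has no p orbital in the ring π system at the C(methyl)(tert-butyl) position, the π system cannot extend all the way around the ring.
Hückel's rule only applies to fully conjugated rings, so this one is simply non-aromatic.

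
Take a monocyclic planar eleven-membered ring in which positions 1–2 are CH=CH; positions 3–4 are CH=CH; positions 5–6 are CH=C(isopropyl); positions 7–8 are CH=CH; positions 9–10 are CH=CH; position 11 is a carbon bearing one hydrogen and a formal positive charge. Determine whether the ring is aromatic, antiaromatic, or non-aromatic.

Every ring atom contributes a p orbital perpendicular to the ring (every atom in a ring double bond is sp² and brings one electron to the p orbital; the carbocation has an empty p orbital), so the π system is cyclic and fully conjugated.
Tallying contributions gives 5 × 2 = 10 from the double-bond units + 0 from the CH(+) atom = 10.
That gives a 4n+2 count (10, n = 2).

Aromatic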